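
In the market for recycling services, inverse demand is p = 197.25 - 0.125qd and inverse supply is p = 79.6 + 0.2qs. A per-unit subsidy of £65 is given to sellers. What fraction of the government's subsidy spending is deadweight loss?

DWL / government spending = 50/281

Pre-subsidy: 197.25 - 0.125q = 79.6 + 0.2q gives q* = 362 and p* = 152.
With the subsidy, sellers receive ps = pb + 65 for each unit, where pb is the price buyers pay.
On the curves, pb = 197.25 - 0.125q and ps = 79.6 + 0.2q; the wedge ps − pb = 65 gives 79.6 + 0.2q − (197.25 - 0.125q) = 65, so q' = 562.
Then pb = 197.25 − 0.125·562 = 127 and ps = 79.6 + 0.2·562 = 192.
ΔCS = ½(362 + 562)(152 − 127) = 11550; ΔPS = ½(362 + 562)(192 − 152) = 18480.
Government spending = 65 × 562 = 36530.
DWL = ½ × 65 × (562 − 362) = 6500; fraction = 6500 / 36530 = 50/281.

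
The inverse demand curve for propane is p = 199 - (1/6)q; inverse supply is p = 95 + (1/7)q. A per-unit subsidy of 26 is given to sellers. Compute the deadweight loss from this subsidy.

Deadweight loss = 1092

Pre-subsidy: 199 - (1/6)q = 95 + (1/7)q gives q* = 336 and p* = 143.
With the subsidy, sellers receive ps = pb + 26 for each unit, where pb is the price buyers pay.
On the curves, pb = 199 - (1/6)q and ps = 95 + (1/7)q; the wedge ps − pb = 26 gives 95 + (1/7)q − (199 - (1/6)q) = 26, so q' = 420.
Then pb = 199 − (1/6)·420 = 129 and ps = 95 + (1/7)·420 = 155.
The subsidy expands output by 420 − 336 = 84 past the efficient level; on those units the gap between marginal cost and willingness to pay runs from 0 up to 26.
DWL = ½ × 26 × 84 = 1092.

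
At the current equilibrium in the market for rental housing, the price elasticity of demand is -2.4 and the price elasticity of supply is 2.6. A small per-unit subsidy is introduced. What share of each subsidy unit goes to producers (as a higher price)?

For a small subsidy around the equilibrium, the benefit split depends on the relative slopes, which at a point are proportional to the elasticities.
Buyer share = εs/(εs + |εd|) = 2.6/(2.6 + 2.4) = 0.52; seller share = |εd|/(εs + |εd|) = 0.48.
So producers capture 0.48 of the subsidy.

Producer share = 0.48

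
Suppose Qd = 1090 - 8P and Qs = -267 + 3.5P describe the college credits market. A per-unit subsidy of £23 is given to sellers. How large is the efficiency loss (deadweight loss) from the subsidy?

Pre-subsidy: 1090 - 8P = -267 + 3.5P gives P* = 118, Q* = 146.
With the subsidy, sellers receive Ps = Pb + 23 for each unit, where Pb is the price buyers pay.
Supply in terms of Pb becomes Qs = -267 + 3.5(Pb + 23) = -186.5 + 3.5Pb. Setting this equal to demand: 1090 - 8Pb = -186.5 + 3.5Pb, so Pb = 111.
Sellers receive Ps = 111 + 23 = 134; Q' = 1090 − 8·111 = 202.
The subsidy expands output by 202 − 146 = 56 past the efficient level; on those units the gap between marginal cost and willingness to pay runs from 0 up to 23.
DWL = ½ × 23 × 56 = 644.

Deadweight loss = £644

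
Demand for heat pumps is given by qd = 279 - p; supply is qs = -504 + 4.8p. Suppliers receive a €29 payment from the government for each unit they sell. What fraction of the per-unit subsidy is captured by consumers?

Pre-subsidy: 279 - p = -504 + 4.8p gives p* = 135, q* = 144.
With the subsidy, sellers receive ps = pb + 29 for each unit, where pb is the price buyers pay.
Supply in terms of pb becomes qs = -504 + 4.8(pb + 29) = -364.8 + 4.8pb. Setting this equal to demand: 279 - pb = -364.8 + 4.8pb, so pb = 111.
Sellers receive ps = 111 + 29 = 140; q' = 279 − 1·111 = 168.
Buyers' price falls by p* − pb = 135 − 111 = 24; sellers' price rises by ps − p* = 140 − 135 = 5.
So consumers capture 24/29 = 24/29 of each unit of subsidy.

Consumer share = 24/29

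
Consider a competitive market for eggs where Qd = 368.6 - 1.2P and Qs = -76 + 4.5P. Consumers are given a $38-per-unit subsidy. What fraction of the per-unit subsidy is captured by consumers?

Pre-subsidy: 368.6 - 1.2P = -76 + 4.5P gives P* = 78, Q* = 275.
With the rebate, buyers effectively pay Pb = Ps − 38, where Ps is the price sellers receive.
Demand in terms of Ps becomes Qd = 368.6 − 1.2(Ps − 38) = 414.2 - 1.2Ps. Setting this equal to supply: 414.2 - 1.2Ps = -76 + 4.5Ps, so Ps = 86.
Buyers pay Pb = 86 − 38 = 48; Q' = -76 + 4.5·86 = 311.
Buyers' price falls by P* − Pb = 78 − 48 = 30; sellers' price rises by Ps − P* = 86 − 78 = 8.
So consumers capture 30/38 = 15/19 of each unit of subsidy.

Consumer share = 15/19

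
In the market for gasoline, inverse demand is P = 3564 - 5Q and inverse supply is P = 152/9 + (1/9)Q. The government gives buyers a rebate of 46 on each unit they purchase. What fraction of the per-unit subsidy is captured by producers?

Producer share = 1/46

Pre-subsidy: 3564 - 5Q = 152/9 + (1/9)Q gives Q* = 694 and P* = 94.
With the rebate, buyers effectively pay Pb = Ps − 46, where Ps is the price sellers receive.
On the curves, Pb = 3564 - 5Q and Ps = 152/9 + (1/9)Q; the wedge Ps − Pb = 46 gives 152/9 + (1/9)Q − (3564 - 5Q) = 46, so Q' = 703.
Then Pb = 3564 − 5·703 = 49 and Ps = 152/9 + (1/9)·703 = 95.
Buyers' price falls by P* − Pb = 94 − 49 = 45; sellers' price rises by Ps − P* = 95 − 94 = 1.
So producers capture 1/46 = 1/46 of each unit of subsidy.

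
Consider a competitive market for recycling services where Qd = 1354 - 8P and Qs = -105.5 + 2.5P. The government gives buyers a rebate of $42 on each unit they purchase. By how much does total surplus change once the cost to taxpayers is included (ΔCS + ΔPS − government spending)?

Pre-subsidy: 1354 - 8P = -105.5 + 2.5P gives P* = 139, Q* = 242.
With the rebate, buyers effectively pay Pb = Ps − 42, where Ps is the price sellers receive.
Demand in terms of Ps becomes Qd = 1354 − 8(Ps − 42) = 1690 - 8Ps. Setting this equal to supply: 1690 - 8Ps = -105.5 + 2.5Ps, so Ps = 171.
Buyers pay Pb = 171 − 42 = 129; Q' = -105.5 + 2.5·171 = 322.
ΔCS = ½(242 + 322)(139 − 129) = 2820; ΔPS = ½(242 + 322)(171 − 139) = 9024.
Government spending = 42 × 322 = 13524.
Net change = 2820 + 9024 − 13524 = -1680. The loss equals the DWL triangle ½·42·80.

Net change in total surplus = -$1680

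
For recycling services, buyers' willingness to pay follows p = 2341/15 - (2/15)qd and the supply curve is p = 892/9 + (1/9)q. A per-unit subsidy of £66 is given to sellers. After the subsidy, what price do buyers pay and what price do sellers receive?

Pre-subsidy: 2341/15 - (2/15)q = 892/9 + (1/9)q gives q* = 233 and p* = 125.
With the subsidy, sellers receive ps = pb + 66 for each unit, where pb is the price buyers pay.
On the curves, pb = 2341/15 - (2/15)q and ps = 892/9 + (1/9)q; the wedge ps − pb = 66 gives 892/9 + (1/9)q − (2341/15 - (2/15)q) = 66, so q' = 503.
Then pb = 2341/15 − (2/15)·503 = 89 and ps = 892/9 + (1/9)·503 = 155.

Buyers pay £89; sellers receive £155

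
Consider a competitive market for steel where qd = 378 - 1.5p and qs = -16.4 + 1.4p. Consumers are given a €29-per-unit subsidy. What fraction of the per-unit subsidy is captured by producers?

Pre-subsidy: 378 - 1.5p = -16.4 + 1.4p gives p* = 136, q* = 174.
With the rebate, buyers effectively pay pb = ps − 29, where ps is the price sellers receive.
Demand in terms of ps becomes qd = 378 − 1.5(ps − 29) = 421.5 - 1.5ps. Setting this equal to supply: 421.5 - 1.5ps = -16.4 + 1.4ps, so ps = 151.
Buyers pay pb = 151 − 29 = 122; q' = -16.4 + 1.4·151 = 195.
Buyers' price falls by p* − pb = 136 − 122 = 14; sellers' price rises by ps − p* = 151 − 136 = 15.
So producers capture 15/29 = 15/29 of each unit of subsidy.

Producer share = 15/29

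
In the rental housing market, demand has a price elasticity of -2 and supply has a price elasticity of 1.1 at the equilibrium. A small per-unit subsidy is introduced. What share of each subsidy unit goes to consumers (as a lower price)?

For a small subsidy around the equilibrium, the benefit split depends on the relative slopes, which at a point are proportional to the elasticities.
Buyer share = εs/(εs + |εd|) = 1.1/(1.1 + 2) = 11/31; seller share = |εd|/(εs + |εd|) = 20/31.

Consumer share = 11/31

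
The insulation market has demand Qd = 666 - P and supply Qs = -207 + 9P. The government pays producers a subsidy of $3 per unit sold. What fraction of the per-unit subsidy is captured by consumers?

Consumer share = 0.9

Pre-subsidy: 666 - P = -207 + 9P gives P* = 87.3, Q* = 578.7.
With the subsidy, sellers receive Ps = Pb + 3 for each unit, where Pb is the price buyers pay.
Supply in terms of Pb becomes Qs = -207 + 9(Pb + 3) = -180 + 9Pb. Setting this equal to demand: 666 - Pb = -180 + 9Pb, so Pb = 84.6.
Sellers receive Ps = 84.6 + 3 = 87.6; Q' = 666 − 1·84.6 = 581.4.
Buyers' price falls by P* − Pb = 87.3 − 84.6 = 2.7; sellers' price rises by Ps − P* = 87.6 − 87.3 = 0.3.
So consumers capture 2.7/3 = 0.9 of each unit of subsidy.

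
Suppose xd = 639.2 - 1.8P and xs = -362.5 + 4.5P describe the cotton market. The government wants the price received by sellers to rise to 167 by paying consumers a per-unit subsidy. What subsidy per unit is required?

Required subsidy s = 28 per unit

At a seller price of 167, quantity supplied is -362.5 + 4.5·167 = 389.
Buyers absorb 389 only when they pay Pb with 639.2 − 1.8·Pb = 389, i.e. Pb = 139.
s = Ps − Pb = 167 − 139 = 28.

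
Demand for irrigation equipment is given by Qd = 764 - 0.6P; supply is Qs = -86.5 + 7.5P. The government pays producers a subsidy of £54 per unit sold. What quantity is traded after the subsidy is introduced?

Q' = 731

Pre-subsidy: 764 - 0.6P = -86.5 + 7.5P gives P* = 105, Q* = 701.
With the subsidy, sellers receive Ps = Pb + 54 for each unit, where Pb is the price buyers pay.
Supply in terms of Pb becomes Qs = -86.5 + 7.5(Pb + 54) = 318.5 + 7.5Pb. Setting this equal to demand: 764 - 0.6Pb = 318.5 + 7.5Pb, so Pb = 55.
Sellers receive Ps = 55 + 54 = 109; Q' = 764 − 0.6·55 = 731.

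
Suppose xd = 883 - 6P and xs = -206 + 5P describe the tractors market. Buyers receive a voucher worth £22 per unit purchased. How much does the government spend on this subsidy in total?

Government cost = £7678

Pre-subsidy: 883 - 6P = -206 + 5P gives P* = 99, x* = 289.
With the rebate, buyers effectively pay Pb = Ps − 22, where Ps is the price sellers receive.
Demand in terms of Ps becomes xd = 883 − 6(Ps − 22) = 1015 - 6Ps. Setting this equal to supply: 1015 - 6Ps = -206 + 5Ps, so Ps = 111.
Buyers pay Pb = 111 − 22 = 89; x' = -206 + 5·111 = 349.
Government outlay = subsidy × quantity = 22 × 349 = 7678.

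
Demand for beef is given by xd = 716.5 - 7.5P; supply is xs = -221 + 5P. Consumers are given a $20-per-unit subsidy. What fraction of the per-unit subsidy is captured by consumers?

Pre-subsidy: 716.5 - 7.5P = -221 + 5P gives P* = 75, x* = 154.
With the rebate, buyers effectively pay Pb = Ps − 20, where Ps is the price sellers receive.
Demand in terms of Ps becomes xd = 716.5 − 7.5(Ps − 20) = 866.5 - 7.5Ps. Setting this equal to supply: 866.5 - 7.5Ps = -221 + 5Ps, so Ps = 87.
Buyers pay Pb = 87 − 20 = 67; x' = -221 + 5·87 = 214.
Buyers' price falls by P* − Pb = 75 − 67 = 8; sellers' price rises by Ps − P* = 87 − 75 = 12.
So consumers capture 8/20 = 0.4 of each unit of subsidy.

Consumer share = 0.4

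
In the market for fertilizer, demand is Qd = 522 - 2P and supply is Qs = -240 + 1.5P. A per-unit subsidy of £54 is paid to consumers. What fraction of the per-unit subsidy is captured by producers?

Producer share = 4/7

Pre-subsidy: 522 - 2P = -240 + 1.5P gives P* = 1524/7, Q* = 606/7.
With the rebate, buyers effectively pay Pb = Ps − 54, where Ps is the price sellers receive.
Demand in terms of Ps becomes Qd = 522 − 2(Ps − 54) = 630 - 2Ps. Setting this equal to supply: 630 - 2Ps = -240 + 1.5Ps, so Ps = 1740/7.
Buyers pay Pb = 1740/7 − 54 = 1362/7; Q' = -240 + 1.5·(1740/7) = 930/7.
Buyers' price falls by P* − Pb = 1524/7 − 1362/7 = 162/7; sellers' price rises by Ps − P* = 1740/7 − 1524/7 = 216/7.
So producers capture (216/7)/54 = 4/7 of each unit of subsidy.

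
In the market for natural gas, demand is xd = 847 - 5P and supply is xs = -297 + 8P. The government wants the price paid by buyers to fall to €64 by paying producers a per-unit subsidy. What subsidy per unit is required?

Required subsidy s = €39 per unit

At a buyer price of 64, quantity demanded is 847 − 5·64 = 527.
Sellers supply 527 only when they receive Ps with -297 + 8·Ps = 527, i.e. Ps = 103.
s = Ps − Pb = 103 − 64 = 39.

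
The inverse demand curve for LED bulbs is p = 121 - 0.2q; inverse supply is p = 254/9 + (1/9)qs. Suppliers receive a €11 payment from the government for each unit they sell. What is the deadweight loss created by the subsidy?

Deadweight loss = 5445/28

Pre-subsidy: 121 - 0.2q = 254/9 + (1/9)q gives q* = 4175/14 and p* = 859/14.
With the subsidy, sellers receive ps = pb + 11 for each unit, where pb is the price buyers pay.
On the curves, pb = 121 - 0.2q and ps = 254/9 + (1/9)q; the wedge ps − pb = 11 gives 254/9 + (1/9)q − (121 - 0.2q) = 11, so q' = 2335/7.
Then pb = 121 − 0.2·(2335/7) = 380/7 and ps = 254/9 + (1/9)·(2335/7) = 457/7.
The subsidy expands output by 2335/7 − 4175/14 = 495/14 past the efficient level; on those units the gap between marginal cost and willingness to pay runs from 0 up to 11.
DWL = ½ × 11 × 495/14 = 5445/28.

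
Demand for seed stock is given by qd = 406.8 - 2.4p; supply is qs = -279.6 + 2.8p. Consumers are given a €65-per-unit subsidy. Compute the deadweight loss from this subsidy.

Pre-subsidy: 406.8 - 2.4p = -279.6 + 2.8p gives p* = 132, q* = 90.
With the rebate, buyers effectively pay pb = ps − 65, where ps is the price sellers receive.
Demand in terms of ps becomes qd = 406.8 − 2.4(ps − 65) = 562.8 - 2.4ps. Setting this equal to supply: 562.8 - 2.4ps = -279.6 + 2.8ps, so ps = 162.
Buyers pay pb = 162 − 65 = 97; q' = -279.6 + 2.8·162 = 174.
The subsidy expands output by 174 − 90 = 84 past the efficient level; on those units the gap between marginal cost and willingness to pay runs from 0 up to 65.
DWL = ½ × 65 × 84 = 2730.

Deadweight loss = €2730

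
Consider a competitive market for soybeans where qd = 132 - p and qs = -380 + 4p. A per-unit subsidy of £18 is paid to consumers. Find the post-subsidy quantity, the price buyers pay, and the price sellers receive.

Pre-subsidy: 132 - p = -380 + 4p gives p* = 102.4, q* = 29.6.
With the rebate, buyers effectively pay pb = ps − 18, where ps is the price sellers receive.
Demand in terms of ps becomes qd = 132 − 1(ps − 18) = 150 - ps. Setting this equal to supply: 150 - ps = -380 + 4ps, so ps = 106.
Buyers pay pb = 106 − 18 = 88; q' = -380 + 4·106 = 44.

q' = 44; buyers pay £88; sellers receive £106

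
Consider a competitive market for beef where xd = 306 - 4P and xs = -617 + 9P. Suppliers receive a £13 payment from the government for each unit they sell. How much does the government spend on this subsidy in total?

Pre-subsidy: 306 - 4P = -617 + 9P gives P* = 71, x* = 22.
With the subsidy, sellers receive Ps = Pb + 13 for each unit, where Pb is the price buyers pay.
Supply in terms of Pb becomes xs = -617 + 9(Pb + 13) = -500 + 9Pb. Setting this equal to demand: 306 - 4Pb = -500 + 9Pb, so Pb = 62.
Sellers receive Ps = 62 + 13 = 75; x' = 306 − 4·62 = 58.
Government outlay = subsidy × quantity = 13 × 58 = 754.

Government cost = £754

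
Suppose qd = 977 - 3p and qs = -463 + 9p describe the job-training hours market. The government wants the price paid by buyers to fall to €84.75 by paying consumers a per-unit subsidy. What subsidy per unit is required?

Required subsidy s = €47 per unit

At a buyer price of 84.75, quantity demanded is 977 − 3·84.75 = 722.75.
Sellers supply 722.75 only when they receive ps with -463 + 9·ps = 722.75, i.e. ps = 131.75.
s = ps − pb = 131.75 − 84.75 = 47.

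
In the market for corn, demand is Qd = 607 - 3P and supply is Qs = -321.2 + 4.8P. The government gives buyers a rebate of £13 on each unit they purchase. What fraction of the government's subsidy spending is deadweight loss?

DWL / government spending = 6/137

Pre-subsidy: 607 - 3P = -321.2 + 4.8P gives P* = 119, Q* = 250.
With the rebate, buyers effectively pay Pb = Ps − 13, where Ps is the price sellers receive.
Demand in terms of Ps becomes Qd = 607 − 3(Ps − 13) = 646 - 3Ps. Setting this equal to supply: 646 - 3Ps = -321.2 + 4.8Ps, so Ps = 124.
Buyers pay Pb = 124 − 13 = 111; Q' = -321.2 + 4.8·124 = 274.
ΔCS = ½(250 + 274)(119 − 111) = 2096; ΔPS = ½(250 + 274)(124 − 119) = 1310.
Government spending = 13 × 274 = 3562.
DWL = ½ × 13 × (274 − 250) = 156; fraction = 156 / 3562 = 6/137.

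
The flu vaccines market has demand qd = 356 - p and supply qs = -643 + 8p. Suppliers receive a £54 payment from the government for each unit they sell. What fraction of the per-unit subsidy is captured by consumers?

Pre-subsidy: 356 - p = -643 + 8p gives p* = 111, q* = 245.
With the subsidy, sellers receive ps = pb + 54 for each unit, where pb is the price buyers pay.
Supply in terms of pb becomes qs = -643 + 8(pb + 54) = -211 + 8pb. Setting this equal to demand: 356 - pb = -211 + 8pb, so pb = 63.
Sellers receive ps = 63 + 54 = 117; q' = 356 − 1·63 = 293.
Buyers' price falls by p* − pb = 111 − 63 = 48; sellers' price rises by ps − p* = 117 − 111 = 6.
So consumers capture 48/54 = 8/9 of each unit of subsidy.

Consumer share = 8/9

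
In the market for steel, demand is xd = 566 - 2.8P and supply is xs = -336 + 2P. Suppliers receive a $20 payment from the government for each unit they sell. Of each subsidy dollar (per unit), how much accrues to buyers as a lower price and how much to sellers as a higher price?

Pre-subsidy: 566 - 2.8P = -336 + 2P gives P* = 2255/12, x* = 239/6.
With the subsidy, sellers receive Ps = Pb + 20 for each unit, where Pb is the price buyers pay.
Supply in terms of Pb becomes xs = -336 + 2(Pb + 20) = -296 + 2Pb. Setting this equal to demand: 566 - 2.8Pb = -296 + 2Pb, so Pb = 2155/12.
Sellers receive Ps = 2155/12 + 20 = 2395/12; x' = 566 − 2.8·(2155/12) = 379/6.
Buyers' price falls by P* − Pb = 2255/12 − 2155/12 = 25/3; sellers' price rises by Ps − P* = 2395/12 − 2255/12 = 35/3.

Buyers gain 25/3 per unit; sellers gain 35/3 per unit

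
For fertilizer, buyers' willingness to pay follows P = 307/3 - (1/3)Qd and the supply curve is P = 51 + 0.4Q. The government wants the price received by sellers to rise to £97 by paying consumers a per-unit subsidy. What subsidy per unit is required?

At a seller price of 97, quantity supplied is -127.5 + 2.5·97 = 115.
Buyers absorb 115 only when they pay Pb = 307/3 − (1/3)·115 = 64.
s = Ps − Pb = 97 − 64 = 33.

Required subsidy s = £33 per unit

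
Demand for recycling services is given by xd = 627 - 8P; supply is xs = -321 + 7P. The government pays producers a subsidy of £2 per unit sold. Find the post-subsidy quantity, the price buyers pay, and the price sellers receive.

Pre-subsidy: 627 - 8P = -321 + 7P gives P* = 63.2, x* = 121.4.
With the subsidy, sellers receive Ps = Pb + 2 for each unit, where Pb is the price buyers pay.
Supply in terms of Pb becomes xs = -321 + 7(Pb + 2) = -307 + 7Pb. Setting this equal to demand: 627 - 8Pb = -307 + 7Pb, so Pb = 934/15.
Sellers receive Ps = 934/15 + 2 = 964/15; x' = 627 − 8·(934/15) = 1933/15.

x' = 1933/15; buyers pay 934/15; sellers receive 964/15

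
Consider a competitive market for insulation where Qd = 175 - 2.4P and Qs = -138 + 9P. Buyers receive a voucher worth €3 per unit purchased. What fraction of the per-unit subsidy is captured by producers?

Producer share = 4/19

Pre-subsidy: 175 - 2.4P = -138 + 9P gives P* = 1565/57, Q* = 2073/19.
With the rebate, buyers effectively pay Pb = Ps − 3, where Ps is the price sellers receive.
Demand in terms of Ps becomes Qd = 175 − 2.4(Ps − 3) = 182.2 - 2.4Ps. Setting this equal to supply: 182.2 - 2.4Ps = -138 + 9Ps, so Ps = 1601/57.
Buyers pay Pb = 1601/57 − 3 = 1430/57; Q' = -138 + 9·(1601/57) = 2181/19.
Buyers' price falls by P* − Pb = 1565/57 − 1430/57 = 45/19; sellers' price rises by Ps − P* = 1601/57 − 1565/57 = 12/19.
So producers capture (12/19)/3 = 4/19 of each unit of subsidy.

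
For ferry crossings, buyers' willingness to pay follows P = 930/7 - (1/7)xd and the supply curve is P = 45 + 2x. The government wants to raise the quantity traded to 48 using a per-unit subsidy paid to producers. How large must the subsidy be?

At x = 48, from the demand curve buyers pay Pb = 930/7 − (1/7)·48 = 126; from the supply curve sellers need Ps = 45 + 2·48 = 141.
The subsidy must fill the gap: s = Ps − Pb = 141 − 126 = 15.

Required subsidy s = 15 per unit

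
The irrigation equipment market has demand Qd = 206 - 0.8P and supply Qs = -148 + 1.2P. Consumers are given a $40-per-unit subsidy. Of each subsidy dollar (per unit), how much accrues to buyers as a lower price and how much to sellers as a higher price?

Pre-subsidy: 206 - 0.8P = -148 + 1.2P gives P* = 177, Q* = 64.4.
With the rebate, buyers effectively pay Pb = Ps − 40, where Ps is the price sellers receive.
Demand in terms of Ps becomes Qd = 206 − 0.8(Ps − 40) = 238 - 0.8Ps. Setting this equal to supply: 238 - 0.8Ps = -148 + 1.2Ps, so Ps = 193.
Buyers pay Pb = 193 − 40 = 153; Q' = -148 + 1.2·193 = 83.6.
Buyers' price falls by P* − Pb = 177 − 153 = 24; sellers' price rises by Ps − P* = 193 − 177 = 16.

Buyers gain $24 per unit; sellers gain $16 per unit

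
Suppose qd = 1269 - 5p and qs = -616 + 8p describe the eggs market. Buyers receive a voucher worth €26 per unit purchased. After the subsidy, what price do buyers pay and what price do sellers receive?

Pre-subsidy: 1269 - 5p = -616 + 8p gives p* = 145, q* = 544.
With the rebate, buyers effectively pay pb = ps − 26, where ps is the price sellers receive.
Demand in terms of ps becomes qd = 1269 − 5(ps − 26) = 1399 - 5ps. Setting this equal to supply: 1399 - 5ps = -616 + 8ps, so ps = 155.
Buyers pay pb = 155 − 26 = 129; q' = -616 + 8·155 = 624.

Buyers pay €129; sellers receive €155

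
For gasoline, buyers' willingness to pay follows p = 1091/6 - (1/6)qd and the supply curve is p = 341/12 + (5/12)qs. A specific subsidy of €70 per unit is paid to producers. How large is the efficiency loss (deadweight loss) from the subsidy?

Deadweight loss = €4200

Pre-subsidy: 1091/6 - (1/6)q = 341/12 + (5/12)q gives q* = 263 and p* = 138.
With the subsidy, sellers receive ps = pb + 70 for each unit, where pb is the price buyers pay.
On the curves, pb = 1091/6 - (1/6)q and ps = 341/12 + (5/12)q; the wedge ps − pb = 70 gives 341/12 + (5/12)q − (1091/6 - (1/6)q) = 70, so q' = 383.
Then pb = 1091/6 − (1/6)·383 = 118 and ps = 341/12 + (5/12)·383 = 188.
The subsidy expands output by 383 − 263 = 120 past the efficient level; on those units the gap between marginal cost and willingness to pay runs from 0 up to 70.
DWL = ½ × 70 × 120 = 4200.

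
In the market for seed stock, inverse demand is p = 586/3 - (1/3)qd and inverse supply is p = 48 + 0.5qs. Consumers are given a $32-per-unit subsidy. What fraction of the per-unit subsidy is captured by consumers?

Consumer share = 0.4

Pre-subsidy: 586/3 - (1/3)q = 48 + 0.5q gives q* = 176.8 and p* = 136.4.
With the rebate, buyers effectively pay pb = ps − 32, where ps is the price sellers receive.
On the curves, pb = 586/3 - (1/3)q and ps = 48 + 0.5q; the wedge ps − pb = 32 gives 48 + 0.5q − (586/3 - (1/3)q) = 32, so q' = 215.2.
Then pb = 586/3 − (1/3)·215.2 = 123.6 and ps = 48 + 0.5·215.2 = 155.6.
Buyers' price falls by p* − pb = 136.4 − 123.6 = 12.8; sellers' price rises by ps − p* = 155.6 − 136.4 = 19.2.
So consumers capture 12.8/32 = 0.4 of each unit of subsidy.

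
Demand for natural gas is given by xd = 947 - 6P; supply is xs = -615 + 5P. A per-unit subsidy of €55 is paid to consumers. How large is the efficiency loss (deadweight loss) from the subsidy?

Deadweight loss = €4125

Pre-subsidy: 947 - 6P = -615 + 5P gives P* = 142, x* = 95.
With the rebate, buyers effectively pay Pb = Ps − 55, where Ps is the price sellers receive.
Demand in terms of Ps becomes xd = 947 − 6(Ps − 55) = 1277 - 6Ps. Setting this equal to supply: 1277 - 6Ps = -615 + 5Ps, so Ps = 172.
Buyers pay Pb = 172 − 55 = 117; x' = -615 + 5·172 = 245.
The subsidy expands output by 245 − 95 = 150 past the efficient level; on those units the gap between marginal cost and willingness to pay runs from 0 up to 55.
DWL = ½ × 55 × 150 = 4125.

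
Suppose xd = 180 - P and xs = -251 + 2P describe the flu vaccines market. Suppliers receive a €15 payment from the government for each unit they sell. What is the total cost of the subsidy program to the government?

Government cost = €695

Pre-subsidy: 180 - P = -251 + 2P gives P* = 431/3, x* = 109/3.
With the subsidy, sellers receive Ps = Pb + 15 for each unit, where Pb is the price buyers pay.
Supply in terms of Pb becomes xs = -251 + 2(Pb + 15) = -221 + 2Pb. Setting this equal to demand: 180 - Pb = -221 + 2Pb, so Pb = 401/3.
Sellers receive Ps = 401/3 + 15 = 446/3; x' = 180 − 1·(401/3) = 139/3.
Government outlay = subsidy × quantity = 15 × 139/3 = 695.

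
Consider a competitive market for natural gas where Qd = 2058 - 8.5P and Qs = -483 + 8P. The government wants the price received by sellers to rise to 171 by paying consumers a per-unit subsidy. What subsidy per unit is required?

Required subsidy s = 33 per unit

At a seller price of 171, quantity supplied is -483 + 8·171 = 885.
Buyers absorb 885 only when they pay Pb with 2058 − 8.5·Pb = 885, i.e. Pb = 138.
s = Ps − Pb = 171 − 138 = 33.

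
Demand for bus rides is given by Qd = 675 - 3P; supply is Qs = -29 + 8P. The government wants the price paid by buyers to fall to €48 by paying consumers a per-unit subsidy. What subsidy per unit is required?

Required subsidy s = €22 per unit

At a buyer price of 48, quantity demanded is 675 − 3·48 = 531.
Sellers supply 531 only when they receive Ps with -29 + 8·Ps = 531, i.e. Ps = 70.
s = Ps − Pb = 70 − 48 = 22.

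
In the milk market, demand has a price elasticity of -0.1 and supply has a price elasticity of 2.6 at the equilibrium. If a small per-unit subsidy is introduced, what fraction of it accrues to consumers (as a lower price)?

For a small subsidy around the equilibrium, the benefit split depends on the relative slopes, which at a point are proportional to the elasticities.
Buyer share = εs/(εs + |εd|) = 2.6/(2.6 + 0.1) = 26/27; seller share = |εd|/(εs + |εd|) = 1/27.

Consumer share = 26/27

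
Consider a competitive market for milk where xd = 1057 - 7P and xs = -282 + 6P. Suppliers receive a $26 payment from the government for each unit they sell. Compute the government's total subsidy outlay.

Government cost = $10920

Pre-subsidy: 1057 - 7P = -282 + 6P gives P* = 103, x* = 336.
With the subsidy, sellers receive Ps = Pb + 26 for each unit, where Pb is the price buyers pay.
Supply in terms of Pb becomes xs = -282 + 6(Pb + 26) = -126 + 6Pb. Setting this equal to demand: 1057 - 7Pb = -126 + 6Pb, so Pb = 91.
Sellers receive Ps = 91 + 26 = 117; x' = 1057 − 7·91 = 420.
Government outlay = subsidy × quantity = 26 × 420 = 10920.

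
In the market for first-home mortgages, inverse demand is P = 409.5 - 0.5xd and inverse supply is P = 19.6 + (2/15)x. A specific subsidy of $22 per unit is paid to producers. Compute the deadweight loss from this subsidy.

Pre-subsidy: 409.5 - 0.5x = 19.6 + (2/15)x gives x* = 11697/19 and P* = 1932/19.
With the subsidy, sellers receive Ps = Pb + 22 for each unit, where Pb is the price buyers pay.
On the curves, Pb = 409.5 - 0.5x and Ps = 19.6 + (2/15)x; the wedge Ps − Pb = 22 gives 19.6 + (2/15)x − (409.5 - 0.5x) = 22, so x' = 12357/19.
Then Pb = 409.5 − 0.5·(12357/19) = 1602/19 and Ps = 19.6 + (2/15)·(12357/19) = 2020/19.
The subsidy expands output by 12357/19 − 11697/19 = 660/19 past the efficient level; on those units the gap between marginal cost and willingness to pay runs from 0 up to 22.
DWL = ½ × 22 × 660/19 = 7260/19.

Deadweight loss = 7260/19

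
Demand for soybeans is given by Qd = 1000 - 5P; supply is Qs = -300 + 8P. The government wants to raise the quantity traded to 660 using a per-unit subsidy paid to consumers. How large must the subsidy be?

Required subsidy s = 52 per unit

At Q = 660, invert demand for the buyer price: Pb = (1000 − 660)/5 = 68; invert supply for the seller price: Ps = (660 − (-300))/8 = 120.
The subsidy must fill the gap: s = Ps − Pb = 120 − 68 = 52.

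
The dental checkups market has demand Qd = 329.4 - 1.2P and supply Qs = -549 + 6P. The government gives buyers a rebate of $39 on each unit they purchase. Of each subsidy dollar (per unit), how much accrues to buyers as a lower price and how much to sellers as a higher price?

Buyers gain $32.5 per unit; sellers gain $6.5 per unit

Pre-subsidy: 329.4 - 1.2P = -549 + 6P gives P* = 122, Q* = 183.
With the rebate, buyers effectively pay Pb = Ps − 39, where Ps is the price sellers receive.
Demand in terms of Ps becomes Qd = 329.4 − 1.2(Ps − 39) = 376.2 - 1.2Ps. Setting this equal to supply: 376.2 - 1.2Ps = -549 + 6Ps, so Ps = 128.5.
Buyers pay Pb = 128.5 − 39 = 89.5; Q' = -549 + 6·128.5 = 222.
Buyers' price falls by P* − Pb = 122 − 89.5 = 32.5; sellers' price rises by Ps − P* = 128.5 − 122 = 6.5.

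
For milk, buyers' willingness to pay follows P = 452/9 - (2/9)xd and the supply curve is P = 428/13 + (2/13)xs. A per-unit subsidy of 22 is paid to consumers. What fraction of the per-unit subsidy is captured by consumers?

Consumer share = 13/22

Pre-subsidy: 452/9 - (2/9)x = 428/13 + (2/13)x gives x* = 46 and P* = 40.
With the rebate, buyers effectively pay Pb = Ps − 22, where Ps is the price sellers receive.
On the curves, Pb = 452/9 - (2/9)x and Ps = 428/13 + (2/13)x; the wedge Ps − Pb = 22 gives 428/13 + (2/13)x − (452/9 - (2/9)x) = 22, so x' = 104.5.
Then Pb = 452/9 − (2/9)·104.5 = 27 and Ps = 428/13 + (2/13)·104.5 = 49.
Buyers' price falls by P* − Pb = 40 − 27 = 13; sellers' price rises by Ps − P* = 49 − 40 = 9.
So consumers capture 13/22 = 13/22 of each unit of subsidy.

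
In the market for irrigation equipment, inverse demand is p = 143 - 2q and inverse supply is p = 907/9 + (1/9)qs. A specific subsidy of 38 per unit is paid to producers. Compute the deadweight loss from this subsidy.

Deadweight loss = 342

Pre-subsidy: 143 - 2q = 907/9 + (1/9)q gives q* = 20 and p* = 103.
With the subsidy, sellers receive ps = pb + 38 for each unit, where pb is the price buyers pay.
On the curves, pb = 143 - 2q and ps = 907/9 + (1/9)q; the wedge ps − pb = 38 gives 907/9 + (1/9)q − (143 - 2q) = 38, so q' = 38.
Then pb = 143 − 2·38 = 67 and ps = 907/9 + (1/9)·38 = 105.
The subsidy expands output by 38 − 20 = 18 past the efficient level; on those units the gap between marginal cost and willingness to pay runs from 0 up to 38.
DWL = ½ × 38 × 18 = 342.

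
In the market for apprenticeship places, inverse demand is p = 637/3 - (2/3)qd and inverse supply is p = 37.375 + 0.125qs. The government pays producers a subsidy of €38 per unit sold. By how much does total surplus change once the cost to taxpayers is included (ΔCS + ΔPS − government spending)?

Pre-subsidy: 637/3 - (2/3)q = 37.375 + 0.125q gives q* = 221 and p* = 65.
With the subsidy, sellers receive ps = pb + 38 for each unit, where pb is the price buyers pay.
On the curves, pb = 637/3 - (2/3)q and ps = 37.375 + 0.125q; the wedge ps − pb = 38 gives 37.375 + 0.125q − (637/3 - (2/3)q) = 38, so q' = 269.
Then pb = 637/3 − (2/3)·269 = 33 and ps = 37.375 + 0.125·269 = 71.
ΔCS = ½(221 + 269)(65 − 33) = 7840; ΔPS = ½(221 + 269)(71 − 65) = 1470.
Government spending = 38 × 269 = 10222.
Net change = 7840 + 1470 − 10222 = -912. The loss equals the DWL triangle ½·38·48.

Net change in total surplus = -€912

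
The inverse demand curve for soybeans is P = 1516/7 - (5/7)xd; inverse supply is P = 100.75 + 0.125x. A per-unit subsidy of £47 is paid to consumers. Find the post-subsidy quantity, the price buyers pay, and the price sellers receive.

Pre-subsidy: 1516/7 - (5/7)x = 100.75 + 0.125x gives x* = 138 and P* = 118.
With the rebate, buyers effectively pay Pb = Ps − 47, where Ps is the price sellers receive.
On the curves, Pb = 1516/7 - (5/7)x and Ps = 100.75 + 0.125x; the wedge Ps − Pb = 47 gives 100.75 + 0.125x − (1516/7 - (5/7)x) = 47, so x' = 194.
Then Pb = 1516/7 − (5/7)·194 = 78 and Ps = 100.75 + 0.125·194 = 125.

x' = 194; buyers pay £78; sellers receive £125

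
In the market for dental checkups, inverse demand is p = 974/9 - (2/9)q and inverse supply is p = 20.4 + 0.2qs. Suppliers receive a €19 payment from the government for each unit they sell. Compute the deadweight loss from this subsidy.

Deadweight loss = €427.5

Pre-subsidy: 974/9 - (2/9)q = 20.4 + 0.2q gives q* = 208 and p* = 62.
With the subsidy, sellers receive ps = pb + 19 for each unit, where pb is the price buyers pay.
On the curves, pb = 974/9 - (2/9)q and ps = 20.4 + 0.2q; the wedge ps − pb = 19 gives 20.4 + 0.2q − (974/9 - (2/9)q) = 19, so q' = 253.
Then pb = 974/9 − (2/9)·253 = 52 and ps = 20.4 + 0.2·253 = 71.
The subsidy expands output by 253 − 208 = 45 past the efficient level; on those units the gap between marginal cost and willingness to pay runs from 0 up to 19.
DWL = ½ × 19 × 45 = 427.5.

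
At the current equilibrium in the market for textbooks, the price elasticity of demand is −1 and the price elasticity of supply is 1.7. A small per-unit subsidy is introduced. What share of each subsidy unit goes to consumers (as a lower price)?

For a small subsidy around the equilibrium, the benefit split depends on the relative slopes, which at a point are proportional to the elasticities.
Buyer share = εs/(εs + |εd|) = 1.7/(1.7 + 1) = 17/27; seller share = |εd|/(εs + |εd|) = 10/27.

Consumer share = 17/27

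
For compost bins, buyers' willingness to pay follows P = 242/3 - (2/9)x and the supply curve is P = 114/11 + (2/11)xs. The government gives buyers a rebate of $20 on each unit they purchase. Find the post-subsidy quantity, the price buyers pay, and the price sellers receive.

x' = 223.5; buyers pay $31; sellers receive $51

Pre-subsidy: 242/3 - (2/9)x = 114/11 + (2/11)x gives x* = 174 and P* = 42.
With the rebate, buyers effectively pay Pb = Ps − 20, where Ps is the price sellers receive.
On the curves, Pb = 242/3 - (2/9)x and Ps = 114/11 + (2/11)x; the wedge Ps − Pb = 20 gives 114/11 + (2/11)x − (242/3 - (2/9)x) = 20, so x' = 223.5.
Then Pb = 242/3 − (2/9)·223.5 = 31 and Ps = 114/11 + (2/11)·223.5 = 51.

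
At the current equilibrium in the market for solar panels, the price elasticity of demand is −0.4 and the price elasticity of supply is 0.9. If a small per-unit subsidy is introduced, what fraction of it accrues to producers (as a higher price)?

For a small subsidy around the equilibrium, the benefit split depends on the relative slopes, which at a point are proportional to the elasticities.
Buyer share = εs/(εs + |εd|) = 0.9/(0.9 + 0.4) = 9/13; seller share = |εd|/(εs + |εd|) = 4/13.
So producers capture 4/13 of the subsidy.

Producer share = 4/13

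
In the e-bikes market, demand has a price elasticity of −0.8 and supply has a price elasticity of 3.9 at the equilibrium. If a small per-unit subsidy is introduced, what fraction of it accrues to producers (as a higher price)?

For a small subsidy around the equilibrium, the benefit split depends on the relative slopes, which at a point are proportional to the elasticities.
Buyer share = εs/(εs + |εd|) = 3.9/(3.9 + 0.8) = 39/47; seller share = |εd|/(εs + |εd|) = 8/47.
So producers capture 8/47 of the subsidy.

Producer share = 8/47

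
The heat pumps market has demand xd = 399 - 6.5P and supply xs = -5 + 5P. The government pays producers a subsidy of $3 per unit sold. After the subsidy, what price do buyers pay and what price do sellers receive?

Pre-subsidy: 399 - 6.5P = -5 + 5P gives P* = 808/23, x* = 3925/23.
With the subsidy, sellers receive Ps = Pb + 3 for each unit, where Pb is the price buyers pay.
Supply in terms of Pb becomes xs = -5 + 5(Pb + 3) = 10 + 5Pb. Setting this equal to demand: 399 - 6.5Pb = 10 + 5Pb, so Pb = 778/23.
Sellers receive Ps = 778/23 + 3 = 847/23; x' = 399 − 6.5·(778/23) = 4120/23.

Buyers pay 778/23; sellers receive 847/23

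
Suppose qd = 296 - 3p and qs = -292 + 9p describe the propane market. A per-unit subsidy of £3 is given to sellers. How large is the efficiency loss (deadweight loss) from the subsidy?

Pre-subsidy: 296 - 3p = -292 + 9p gives p* = 49, q* = 149.
With the subsidy, sellers receive ps = pb + 3 for each unit, where pb is the price buyers pay.
Supply in terms of pb becomes qs = -292 + 9(pb + 3) = -265 + 9pb. Setting this equal to demand: 296 - 3pb = -265 + 9pb, so pb = 46.75.
Sellers receive ps = 46.75 + 3 = 49.75; q' = 296 − 3·46.75 = 155.75.
The subsidy expands output by 155.75 − 149 = 6.75 past the efficient level; on those units the gap between marginal cost and willingness to pay runs from 0 up to 3.
DWL = ½ × 3 × 6.75 = 10.125.

Deadweight loss = £10.125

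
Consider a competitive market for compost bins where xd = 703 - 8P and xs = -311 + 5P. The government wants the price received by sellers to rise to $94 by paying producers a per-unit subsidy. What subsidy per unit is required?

Required subsidy s = $26 per unit

At a seller price of 94, quantity supplied is -311 + 5·94 = 159.
Buyers absorb 159 only when they pay Pb with 703 − 8·Pb = 159, i.e. Pb = 68.
s = Ps − Pb = 94 − 68 = 26.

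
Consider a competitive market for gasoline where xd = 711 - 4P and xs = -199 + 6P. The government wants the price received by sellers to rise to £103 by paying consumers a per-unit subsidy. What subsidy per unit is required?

Required subsidy s = £30 per unit

At a seller price of 103, quantity supplied is -199 + 6·103 = 419.
Buyers absorb 419 only when they pay Pb with 711 − 4·Pb = 419, i.e. Pb = 73.
s = Ps − Pb = 103 − 73 = 30.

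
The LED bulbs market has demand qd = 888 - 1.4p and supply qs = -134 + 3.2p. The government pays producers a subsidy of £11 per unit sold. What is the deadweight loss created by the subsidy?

Deadweight loss = 6776/115

Pre-subsidy: 888 - 1.4p = -134 + 3.2p gives p* = 5110/23, q* = 13270/23.
With the subsidy, sellers receive ps = pb + 11 for each unit, where pb is the price buyers pay.
Supply in terms of pb becomes qs = -134 + 3.2(pb + 11) = -98.8 + 3.2pb. Setting this equal to demand: 888 - 1.4pb = -98.8 + 3.2pb, so pb = 4934/23.
Sellers receive ps = 4934/23 + 11 = 5187/23; q' = 888 − 1.4·(4934/23) = 67582/115.
The subsidy expands output by 67582/115 − 13270/23 = 1232/115 past the efficient level; on those units the gap between marginal cost and willingness to pay runs from 0 up to 11.
DWL = ½ × 11 × 1232/115 = 6776/115.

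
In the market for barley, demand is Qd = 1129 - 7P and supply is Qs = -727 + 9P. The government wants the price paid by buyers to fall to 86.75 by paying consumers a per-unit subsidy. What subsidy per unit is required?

Required subsidy s = 52 per unit

At a buyer price of 86.75, quantity demanded is 1129 − 7·86.75 = 521.75.
Sellers supply 521.75 only when they receive Ps with -727 + 9·Ps = 521.75, i.e. Ps = 138.75.
s = Ps − Pb = 138.75 − 86.75 = 52.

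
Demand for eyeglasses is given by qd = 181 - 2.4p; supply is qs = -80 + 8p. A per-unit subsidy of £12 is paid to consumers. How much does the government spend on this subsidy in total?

Government cost = 22296/13

Pre-subsidy: 181 - 2.4p = -80 + 8p gives p* = 1305/52, q* = 1570/13.
With the rebate, buyers effectively pay pb = ps − 12, where ps is the price sellers receive.
Demand in terms of ps becomes qd = 181 − 2.4(ps − 12) = 209.8 - 2.4ps. Setting this equal to supply: 209.8 - 2.4ps = -80 + 8ps, so ps = 1449/52.
Buyers pay pb = 1449/52 − 12 = 825/52; q' = -80 + 8·(1449/52) = 1858/13.
Government outlay = subsidy × quantity = 12 × 1858/13 = 22296/13.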